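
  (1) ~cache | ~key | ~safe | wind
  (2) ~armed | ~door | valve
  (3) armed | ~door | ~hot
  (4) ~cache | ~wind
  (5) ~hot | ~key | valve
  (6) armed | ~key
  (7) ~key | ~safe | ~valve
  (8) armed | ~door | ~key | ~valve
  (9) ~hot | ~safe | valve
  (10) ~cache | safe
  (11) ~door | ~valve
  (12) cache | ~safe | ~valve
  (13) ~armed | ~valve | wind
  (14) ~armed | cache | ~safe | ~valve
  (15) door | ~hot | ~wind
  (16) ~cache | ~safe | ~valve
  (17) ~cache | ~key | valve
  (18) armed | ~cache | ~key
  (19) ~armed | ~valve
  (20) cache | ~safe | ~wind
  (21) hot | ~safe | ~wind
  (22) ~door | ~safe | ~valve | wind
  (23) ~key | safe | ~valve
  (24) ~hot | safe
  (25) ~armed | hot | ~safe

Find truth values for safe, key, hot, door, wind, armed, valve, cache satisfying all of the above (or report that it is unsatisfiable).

Set safe = False.
  then (~cache | safe) forces cache = False.
  then (~hot | safe) forces hot = False.
Set key = True.
  then (armed | ~key) forces armed = True.
  then (~armed | ~valve) forces valve = False.
  then (~armed | ~door | valve) forces door = False.
Set wind = False.
All clauses satisfied.

safe=F, key=T, hot=F, door=F, wind=F, armed=T, valve=F, cache=F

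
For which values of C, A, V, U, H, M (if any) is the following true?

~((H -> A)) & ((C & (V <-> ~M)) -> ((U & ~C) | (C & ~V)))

C=T; A=F; V=F; U=T; H=T; M=T

  ~((H -> A)) = True
    H -> A = False
  (C & (V <-> ~M)) -> ((U & ~C) | (C & ~V)) = True
    C & (V <-> ~M) = True
      V <-> ~M = True
        ~M = False
    (U & ~C) | (C & ~V) = True
      U & ~C = False
        ~C = False
      C & ~V = True
        ~V = True
Both conjuncts True, so the formula holds.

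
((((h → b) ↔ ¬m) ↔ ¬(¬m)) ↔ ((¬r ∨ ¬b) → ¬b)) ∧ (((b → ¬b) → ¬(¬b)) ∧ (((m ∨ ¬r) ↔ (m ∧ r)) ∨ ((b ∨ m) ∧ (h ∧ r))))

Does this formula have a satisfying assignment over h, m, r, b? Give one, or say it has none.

The formula is unsatisfiable.

Case b = True: the formula simplifies to ((¬m ↔ ¬(¬m)) ↔ r) ∧ (((m ∨ ¬r) ↔ (m ∧ r)) ∨ (h ∧ r)).
  r = True: simplifies to (¬m ↔ ¬(¬m)) ∧ ((m ↔ m) ∨ h).
    m = True: the conjunct ¬m ↔ ¬(¬m) becomes ¬True ↔ ¬False = False.
    m = False: the conjunct ¬m ↔ ¬(¬m) becomes ¬False ↔ ¬True = False.
  r = False: the conjunct ((m ∨ ¬r) ↔ (m ∧ r)) ∨ (h ∧ r) becomes (True ↔ False) ∨ (h ∧ False) = False.
Case b = False: the conjunct (b → ¬b) → ¬(¬b) becomes (False → True) → ¬True = False.
Both cases fail — unsatisfiable.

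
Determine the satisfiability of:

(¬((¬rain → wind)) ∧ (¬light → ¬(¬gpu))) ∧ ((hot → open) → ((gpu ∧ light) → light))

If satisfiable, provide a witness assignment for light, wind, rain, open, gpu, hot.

light = True, wind = False, rain = False, open = True, gpu = True, hot = True

  ¬((¬rain → wind)) ∧ (¬light → ¬(¬gpu)) = True
    ¬((¬rain → wind)) = True
      ¬rain → wind = False
        ¬rain = True
    ¬light → ¬(¬gpu) = True
      ¬light = False
      ¬(¬gpu) = True
        ¬gpu = False
  (hot → open) → ((gpu ∧ light) → light) = True
    hot → open = True
    (gpu ∧ light) → light = True
      gpu ∧ light = True
Both conjuncts True, so the formula holds.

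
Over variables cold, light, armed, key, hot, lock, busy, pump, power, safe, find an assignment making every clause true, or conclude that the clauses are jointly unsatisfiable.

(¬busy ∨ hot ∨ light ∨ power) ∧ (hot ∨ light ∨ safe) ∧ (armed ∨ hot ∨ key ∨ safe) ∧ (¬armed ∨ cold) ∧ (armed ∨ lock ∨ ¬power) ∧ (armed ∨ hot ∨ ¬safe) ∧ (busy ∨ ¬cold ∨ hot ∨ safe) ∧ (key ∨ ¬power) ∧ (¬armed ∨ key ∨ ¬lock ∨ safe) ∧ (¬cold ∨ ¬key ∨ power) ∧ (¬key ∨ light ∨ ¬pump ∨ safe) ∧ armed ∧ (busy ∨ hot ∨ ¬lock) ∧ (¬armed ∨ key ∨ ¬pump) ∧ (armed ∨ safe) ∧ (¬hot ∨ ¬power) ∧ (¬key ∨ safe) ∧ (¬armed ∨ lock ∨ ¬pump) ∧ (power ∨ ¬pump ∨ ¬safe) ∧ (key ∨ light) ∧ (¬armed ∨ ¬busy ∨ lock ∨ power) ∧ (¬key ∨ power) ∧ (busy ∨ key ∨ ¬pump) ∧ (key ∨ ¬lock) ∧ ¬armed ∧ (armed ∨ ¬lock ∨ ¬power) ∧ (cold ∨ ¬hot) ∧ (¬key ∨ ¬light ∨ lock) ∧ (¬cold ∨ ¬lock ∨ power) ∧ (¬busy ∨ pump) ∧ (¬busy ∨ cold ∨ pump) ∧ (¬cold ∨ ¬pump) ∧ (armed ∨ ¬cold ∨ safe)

Case armed = True:
  Clause (¬armed) is falsified — contradiction.
Case armed = False:
  Clause (armed) is falsified — contradiction.
Both cases fail, so the formula is unsatisfiable.

The formula is unsatisfiable.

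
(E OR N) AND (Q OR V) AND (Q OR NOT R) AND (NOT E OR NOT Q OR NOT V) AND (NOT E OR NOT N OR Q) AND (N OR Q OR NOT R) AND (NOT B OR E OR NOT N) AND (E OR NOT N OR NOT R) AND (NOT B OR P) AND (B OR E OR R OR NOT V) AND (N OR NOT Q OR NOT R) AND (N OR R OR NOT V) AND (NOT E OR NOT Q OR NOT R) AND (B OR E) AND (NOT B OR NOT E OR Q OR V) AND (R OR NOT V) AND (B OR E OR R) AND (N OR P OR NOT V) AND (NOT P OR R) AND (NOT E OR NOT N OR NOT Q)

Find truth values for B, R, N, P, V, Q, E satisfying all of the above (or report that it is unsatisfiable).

B = False, R = False, N = False, P = False, V = False, Q = True, E = True

Set B = False.
  then (B OR E) forces E = True.
Set R = False.
  then (R OR NOT V) forces V = False.
  then (NOT P OR R) forces P = False.
  then (Q OR V) forces Q = True.
  then (NOT E OR NOT N OR NOT Q) forces N = False.
All clauses satisfied.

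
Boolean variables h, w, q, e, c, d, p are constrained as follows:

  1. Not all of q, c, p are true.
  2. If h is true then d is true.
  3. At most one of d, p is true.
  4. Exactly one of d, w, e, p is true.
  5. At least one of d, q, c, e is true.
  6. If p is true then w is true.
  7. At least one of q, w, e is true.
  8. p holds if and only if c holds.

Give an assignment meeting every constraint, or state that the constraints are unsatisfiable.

h = False, w = False, q = True, e = False, c = False, d = True, p = False

  (1) {q, c, p}: 1/3 true — not all ✓
  (2) h=F ⇒ d: vacuous ✓
  (3) {d, p}: 1 true — at most one ✓
  (4) {d, w, e, p}: 1 true — exactly one ✓
  (5) {d, q, c, e}: 2 true — at least one ✓
  (6) p=F ⇒ w: vacuous ✓
  (7) {q, w, e}: 1 true — at least one ✓
  (8) p=F, c=F — same ✓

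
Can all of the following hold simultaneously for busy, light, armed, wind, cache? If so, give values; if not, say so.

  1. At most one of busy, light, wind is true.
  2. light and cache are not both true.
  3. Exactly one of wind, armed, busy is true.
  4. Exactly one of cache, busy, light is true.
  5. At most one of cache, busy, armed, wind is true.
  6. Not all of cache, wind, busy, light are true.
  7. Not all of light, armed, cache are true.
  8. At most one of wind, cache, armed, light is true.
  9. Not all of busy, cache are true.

busy = True, light = False, armed = False, wind = False, cache = False

  (1) {busy, light, wind}: 1 true — at most one ✓
  (2) light=F, cache=F — not both ✓
  (3) {wind, armed, busy}: 1 true — exactly one ✓
  (4) {cache, busy, light}: 1 true — exactly one ✓
  (5) {cache, busy, armed, wind}: 1 true — at most one ✓
  (6) {cache, wind, busy, light}: 1/4 true — not all ✓
  (7) {light, armed, cache}: 0/3 true — not all ✓
  (8) {wind, cache, armed, light}: 0 true — at most one ✓
  (9) {busy, cache}: 1/2 true — not all ✓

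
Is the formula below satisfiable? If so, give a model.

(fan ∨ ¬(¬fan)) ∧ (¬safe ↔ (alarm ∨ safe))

alarm=T, fan=T, safe=F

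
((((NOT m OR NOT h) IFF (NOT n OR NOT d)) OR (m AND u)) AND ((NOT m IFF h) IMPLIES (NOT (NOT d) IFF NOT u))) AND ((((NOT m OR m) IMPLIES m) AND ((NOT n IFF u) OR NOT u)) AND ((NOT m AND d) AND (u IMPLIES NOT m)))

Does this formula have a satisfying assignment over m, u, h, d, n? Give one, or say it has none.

Unsatisfiable — no assignment works.

Case m = True: the conjunct NOT m is False.
Case m = False: the conjunct (NOT m OR m) IMPLIES m becomes (True OR False) IMPLIES False = False.
Both cases fail — unsatisfiable.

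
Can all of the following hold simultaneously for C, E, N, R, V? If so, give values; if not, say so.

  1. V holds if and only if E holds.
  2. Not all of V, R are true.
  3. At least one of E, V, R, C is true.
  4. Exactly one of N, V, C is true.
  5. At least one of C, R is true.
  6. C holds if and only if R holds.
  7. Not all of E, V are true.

C=T; E=F; N=F; R=T; V=F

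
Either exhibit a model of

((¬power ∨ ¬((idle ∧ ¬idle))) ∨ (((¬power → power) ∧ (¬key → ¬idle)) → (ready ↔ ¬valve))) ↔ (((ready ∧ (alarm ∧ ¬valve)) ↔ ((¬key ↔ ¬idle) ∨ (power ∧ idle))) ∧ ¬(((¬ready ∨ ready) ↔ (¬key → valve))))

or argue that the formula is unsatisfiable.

alarm = False, power = False, ready = False, idle = True, valve = False, key = False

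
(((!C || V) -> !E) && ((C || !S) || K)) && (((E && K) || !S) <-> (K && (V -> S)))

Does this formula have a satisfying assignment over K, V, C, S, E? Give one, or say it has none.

K = True, V = False, C = True, S = False, E = True

  ((!C || V) -> !E) && ((C || !S) || K) = True
    (!C || V) -> !E = True
      !C || V = False
        !C = False
      !E = False
    (C || !S) || K = True
      C || !S = True
        !S = True
  ((E && K) || !S) <-> (K && (V -> S)) = True
    (E && K) || !S = True
      E && K = True
      !S = True
    K && (V -> S) = True
      V -> S = True
Both conjuncts True, so the formula holds.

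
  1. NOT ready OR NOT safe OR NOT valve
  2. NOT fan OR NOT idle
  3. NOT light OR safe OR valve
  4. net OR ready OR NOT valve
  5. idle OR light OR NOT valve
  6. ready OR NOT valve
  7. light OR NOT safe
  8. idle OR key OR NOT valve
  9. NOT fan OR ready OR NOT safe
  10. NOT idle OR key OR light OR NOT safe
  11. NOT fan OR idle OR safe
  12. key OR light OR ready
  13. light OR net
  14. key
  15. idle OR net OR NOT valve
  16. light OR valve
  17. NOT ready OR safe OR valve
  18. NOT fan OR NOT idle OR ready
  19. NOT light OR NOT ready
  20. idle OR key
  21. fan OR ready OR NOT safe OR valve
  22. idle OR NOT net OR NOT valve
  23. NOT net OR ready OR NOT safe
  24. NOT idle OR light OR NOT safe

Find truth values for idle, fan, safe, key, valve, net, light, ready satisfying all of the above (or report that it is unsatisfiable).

Unit clause (key) forces key = True.
Set idle = True.
  then (NOT fan OR NOT idle) forces fan = False.
Try safe = True:
  (light OR NOT safe) forces light = True.
  (NOT light OR NOT ready) forces ready = False.
  (ready OR NOT valve) forces valve = False.
  clause (fan OR ready OR NOT safe OR valve) is falsified — backtrack.
So safe = False.
Set valve = True.
  then (ready OR NOT valve) forces ready = True.
  then (NOT light OR NOT ready) forces light = False.
  then (light OR net) forces net = True.
All clauses satisfied.

idle = True; fan = False; safe = False; key = True; valve = True; net = True; light = False; ready = True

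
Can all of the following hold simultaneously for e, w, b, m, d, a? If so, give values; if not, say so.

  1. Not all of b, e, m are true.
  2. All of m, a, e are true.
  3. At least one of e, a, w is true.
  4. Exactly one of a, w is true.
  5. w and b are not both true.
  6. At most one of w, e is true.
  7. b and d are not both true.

e=T, w=F, b=F, m=T, d=F, a=T

  (1) {b, e, m}: 2/3 true — not all ✓
  (2) {m, a, e}: all 3 true ✓
  (3) {e, a, w}: 2 true — at least one ✓
  (4) {a, w}: 1 true — exactly one ✓
  (5) w=F, b=F — not both ✓
  (6) {w, e}: 1 true — at most one ✓
  (7) b=F, d=F — not both ✓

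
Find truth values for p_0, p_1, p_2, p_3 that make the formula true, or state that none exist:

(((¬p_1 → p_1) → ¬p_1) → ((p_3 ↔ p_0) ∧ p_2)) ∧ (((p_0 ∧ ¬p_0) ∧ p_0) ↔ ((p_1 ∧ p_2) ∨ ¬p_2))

p_0 = True, p_1 = False, p_2 = True, p_3 = True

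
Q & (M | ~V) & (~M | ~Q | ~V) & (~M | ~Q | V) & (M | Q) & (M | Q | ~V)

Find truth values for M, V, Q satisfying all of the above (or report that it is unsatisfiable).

M=F, V=F, Q=T

Unit clause (Q) forces Q = True.
Try M = True:
  (~M | ~Q | ~V) forces V = False.
  clause (~M | ~Q | V) is falsified — backtrack.
So M = False.
  then (M | ~V) forces V = False.
Check each clause:
  (Q): Q holds.
  (M | ~V): ~V holds.
  (~M | ~Q | ~V): ~M holds.
  (~M | ~Q | V): ~M holds.
  (M | Q): Q holds.
  (M | Q | ~V): Q holds.
All clauses satisfied.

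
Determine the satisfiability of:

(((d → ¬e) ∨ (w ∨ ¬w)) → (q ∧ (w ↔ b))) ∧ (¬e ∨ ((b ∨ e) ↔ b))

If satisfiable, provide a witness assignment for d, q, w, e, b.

d: True, q: True, w: True, e: False, b: True

  ((d → ¬e) ∨ (w ∨ ¬w)) → (q ∧ (w ↔ b)) = True
    (d → ¬e) ∨ (w ∨ ¬w) = True
      d → ¬e = True
        ¬e = True
      w ∨ ¬w = True
        ¬w = False
    q ∧ (w ↔ b) = True
      w ↔ b = True
  ¬e ∨ ((b ∨ e) ↔ b) = True
    ¬e = True
    (b ∨ e) ↔ b = True
      b ∨ e = True
Both conjuncts True, so the formula holds.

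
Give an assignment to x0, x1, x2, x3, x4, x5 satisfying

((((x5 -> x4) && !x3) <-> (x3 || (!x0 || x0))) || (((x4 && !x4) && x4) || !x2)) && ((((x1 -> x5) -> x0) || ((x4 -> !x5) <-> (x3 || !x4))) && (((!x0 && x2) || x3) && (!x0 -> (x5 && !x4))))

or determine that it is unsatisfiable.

x0 = True, x1 = False, x2 = False, x3 = True, x4 = True, x5 = True

  (((x5 -> x4) && !x3) <-> (x3 || (!x0 || x0))) || (((x4 && !x4) && x4) || !x2) = True
    ((x5 -> x4) && !x3) <-> (x3 || (!x0 || x0)) = False
      (x5 -> x4) && !x3 = False
        x5 -> x4 = True
        !x3 = False
      x3 || (!x0 || x0) = True
        !x0 || x0 = True
          !x0 = False
    ((x4 && !x4) && x4) || !x2 = True
      (x4 && !x4) && x4 = False
        x4 && !x4 = False
          !x4 = False
      !x2 = True
  (((x1 -> x5) -> x0) || ((x4 -> !x5) <-> (x3 || !x4))) && (((!x0 && x2) || x3) && (!x0 -> (x5 && !x4))) = True
    ((x1 -> x5) -> x0) || ((x4 -> !x5) <-> (x3 || !x4)) = True
      (x1 -> x5) -> x0 = True
        x1 -> x5 = True
      (x4 -> !x5) <-> (x3 || !x4) = False
        x4 -> !x5 = False
          !x5 = False
        x3 || !x4 = True
          !x4 = False
    ((!x0 && x2) || x3) && (!x0 -> (x5 && !x4)) = True
      (!x0 && x2) || x3 = True
        !x0 && x2 = False
          !x0 = False
      !x0 -> (x5 && !x4) = True
        !x0 = False
        x5 && !x4 = False
          !x4 = False
Both conjuncts True, so the formula holds.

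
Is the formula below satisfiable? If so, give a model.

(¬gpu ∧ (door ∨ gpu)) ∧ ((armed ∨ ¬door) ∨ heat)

gpu = False, door = True, heat = False, armed = True

  ¬gpu ∧ (door ∨ gpu) = True
    ¬gpu = True
    door ∨ gpu = True
  (armed ∨ ¬door) ∨ heat = True
    armed ∨ ¬door = True
      ¬door = False
Both conjuncts True, so the formula holds.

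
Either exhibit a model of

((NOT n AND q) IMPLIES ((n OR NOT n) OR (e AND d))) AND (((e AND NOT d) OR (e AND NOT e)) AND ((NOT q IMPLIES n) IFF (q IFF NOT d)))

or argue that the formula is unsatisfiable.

n = True, q = True, e = True, d = False

  (NOT n AND q) IMPLIES ((n OR NOT n) OR (e AND d)) = True
    NOT n AND q = False
      NOT n = False
    (n OR NOT n) OR (e AND d) = True
      n OR NOT n = True
        NOT n = False
      e AND d = False
  ((e AND NOT d) OR (e AND NOT e)) AND ((NOT q IMPLIES n) IFF (q IFF NOT d)) = True
    (e AND NOT d) OR (e AND NOT e) = True
      e AND NOT d = True
        NOT d = True
      e AND NOT e = False
        NOT e = False
    (NOT q IMPLIES n) IFF (q IFF NOT d) = True
      NOT q IMPLIES n = True
        NOT q = False
      q IFF NOT d = True
        NOT d = True
Both conjuncts True, so the formula holds.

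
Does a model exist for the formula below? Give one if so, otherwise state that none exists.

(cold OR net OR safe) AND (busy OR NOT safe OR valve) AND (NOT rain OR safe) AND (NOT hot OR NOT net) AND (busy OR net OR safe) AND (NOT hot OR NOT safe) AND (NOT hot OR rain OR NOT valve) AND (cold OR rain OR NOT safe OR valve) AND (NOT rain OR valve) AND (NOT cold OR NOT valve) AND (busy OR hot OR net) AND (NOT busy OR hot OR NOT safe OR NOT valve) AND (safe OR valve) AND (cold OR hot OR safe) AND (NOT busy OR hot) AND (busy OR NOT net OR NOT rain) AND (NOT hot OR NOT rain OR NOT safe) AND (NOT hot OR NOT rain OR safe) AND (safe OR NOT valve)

rain: False; net: True; cold: False; safe: True; hot: False; valve: True; busy: False

Set rain = False.
Set net = True.
  then (NOT hot OR NOT net) forces hot = False.
  then (NOT busy OR hot) forces busy = False.
Try cold = True:
  (NOT cold OR NOT valve) forces valve = False.
  (busy OR NOT safe OR valve) forces safe = False.
  clause (safe OR valve) is falsified — backtrack.
So cold = False.
  then (cold OR hot OR safe) forces safe = True.
  then (busy OR NOT safe OR valve) forces valve = True.
All clauses satisfied.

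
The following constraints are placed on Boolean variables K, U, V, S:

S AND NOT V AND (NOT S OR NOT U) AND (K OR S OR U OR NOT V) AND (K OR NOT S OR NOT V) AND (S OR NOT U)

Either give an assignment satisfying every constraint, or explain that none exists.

K = False; U = False; V = False; S = True

Unit clause (S) forces S = True.
Unit clause (NOT V) forces V = False.
In (NOT S OR NOT U) only NOT U is left, so U = False.
Set K = False.
All clauses satisfied.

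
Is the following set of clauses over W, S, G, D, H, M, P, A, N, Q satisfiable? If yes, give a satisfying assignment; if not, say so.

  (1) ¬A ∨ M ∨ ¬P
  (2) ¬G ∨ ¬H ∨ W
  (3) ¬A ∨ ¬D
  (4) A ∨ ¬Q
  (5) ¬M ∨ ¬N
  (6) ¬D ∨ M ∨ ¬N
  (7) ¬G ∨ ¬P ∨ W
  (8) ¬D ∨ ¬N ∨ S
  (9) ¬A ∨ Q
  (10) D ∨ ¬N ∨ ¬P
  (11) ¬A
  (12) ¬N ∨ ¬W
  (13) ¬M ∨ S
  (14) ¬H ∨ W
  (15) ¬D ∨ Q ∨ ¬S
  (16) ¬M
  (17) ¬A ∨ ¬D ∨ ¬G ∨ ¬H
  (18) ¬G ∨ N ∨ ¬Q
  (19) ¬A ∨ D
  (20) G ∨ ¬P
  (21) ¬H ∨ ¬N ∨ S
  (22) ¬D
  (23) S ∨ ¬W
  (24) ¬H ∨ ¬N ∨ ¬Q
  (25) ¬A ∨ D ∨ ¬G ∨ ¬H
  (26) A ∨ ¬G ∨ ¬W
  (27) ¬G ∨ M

Unit clause (¬A) forces A = False.
Unit clause (¬M) forces M = False.
Unit clause (¬D) forces D = False.
In (¬G ∨ M) only ¬G is left, so G = False.
In (A ∨ ¬Q) only ¬Q is left, so Q = False.
In (G ∨ ¬P) only ¬P is left, so P = False.
Set W = True.
  then (¬N ∨ ¬W) forces N = False.
  then (S ∨ ¬W) forces S = True.
Set H = True.
All clauses satisfied.

W: True, S: True, G: False, D: False, H: True, M: False, P: False, A: False, N: False, Q: False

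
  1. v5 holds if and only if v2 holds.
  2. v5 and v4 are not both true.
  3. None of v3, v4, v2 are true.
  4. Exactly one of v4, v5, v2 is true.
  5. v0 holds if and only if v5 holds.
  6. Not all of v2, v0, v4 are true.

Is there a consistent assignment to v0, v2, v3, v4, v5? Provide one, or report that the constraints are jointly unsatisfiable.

Unsatisfiable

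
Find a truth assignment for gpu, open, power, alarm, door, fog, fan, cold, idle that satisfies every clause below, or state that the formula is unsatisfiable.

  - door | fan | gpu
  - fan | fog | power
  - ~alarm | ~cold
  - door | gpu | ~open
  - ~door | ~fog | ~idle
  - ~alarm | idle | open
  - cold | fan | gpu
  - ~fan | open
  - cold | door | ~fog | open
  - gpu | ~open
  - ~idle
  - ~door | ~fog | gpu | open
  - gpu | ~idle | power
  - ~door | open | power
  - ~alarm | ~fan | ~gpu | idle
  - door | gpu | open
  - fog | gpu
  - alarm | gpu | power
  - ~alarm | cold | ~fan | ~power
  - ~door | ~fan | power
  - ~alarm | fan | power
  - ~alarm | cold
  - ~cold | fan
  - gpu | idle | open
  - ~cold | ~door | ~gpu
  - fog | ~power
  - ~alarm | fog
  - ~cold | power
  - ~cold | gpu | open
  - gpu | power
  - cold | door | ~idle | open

Unit clause (~idle) forces idle = False.
Set gpu = True.
Set open = True.
Set power = True.
  then (fog | ~power) forces fog = True.
Try alarm = True:
  (~alarm | ~cold) forces cold = False.
  clause (~alarm | cold) is falsified — backtrack.
So alarm = False.
Set door = False.
Set fan = True.
Set cold = True.
All clauses satisfied.

gpu = True, open = True, power = True, alarm = False, door = False, fog = True, fan = True, cold = True, idle = False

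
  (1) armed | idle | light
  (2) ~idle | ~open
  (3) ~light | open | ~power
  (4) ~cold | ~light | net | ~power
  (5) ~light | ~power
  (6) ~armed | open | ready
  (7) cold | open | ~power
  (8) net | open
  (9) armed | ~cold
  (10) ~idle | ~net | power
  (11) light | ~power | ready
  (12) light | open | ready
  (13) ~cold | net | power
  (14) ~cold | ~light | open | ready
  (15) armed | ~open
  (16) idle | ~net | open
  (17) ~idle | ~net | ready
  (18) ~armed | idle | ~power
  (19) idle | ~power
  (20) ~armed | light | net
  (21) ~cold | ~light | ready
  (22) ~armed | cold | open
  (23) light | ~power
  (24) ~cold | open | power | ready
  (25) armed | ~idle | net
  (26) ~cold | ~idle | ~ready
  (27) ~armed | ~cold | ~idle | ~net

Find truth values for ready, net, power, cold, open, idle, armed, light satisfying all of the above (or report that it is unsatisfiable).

Set ready = True.
Set net = False.
  then (net | open) forces open = True.
  then (armed | ~open) forces armed = True.
  then (~armed | light | net) forces light = True.
  then (~idle | ~open) forces idle = False.
  then (~light | ~power) forces power = False.
  then (~cold | net | power) forces cold = False.
All clauses satisfied.

ready = True, net = False, power = False, cold = False, open = True, idle = False, armed = True, light = True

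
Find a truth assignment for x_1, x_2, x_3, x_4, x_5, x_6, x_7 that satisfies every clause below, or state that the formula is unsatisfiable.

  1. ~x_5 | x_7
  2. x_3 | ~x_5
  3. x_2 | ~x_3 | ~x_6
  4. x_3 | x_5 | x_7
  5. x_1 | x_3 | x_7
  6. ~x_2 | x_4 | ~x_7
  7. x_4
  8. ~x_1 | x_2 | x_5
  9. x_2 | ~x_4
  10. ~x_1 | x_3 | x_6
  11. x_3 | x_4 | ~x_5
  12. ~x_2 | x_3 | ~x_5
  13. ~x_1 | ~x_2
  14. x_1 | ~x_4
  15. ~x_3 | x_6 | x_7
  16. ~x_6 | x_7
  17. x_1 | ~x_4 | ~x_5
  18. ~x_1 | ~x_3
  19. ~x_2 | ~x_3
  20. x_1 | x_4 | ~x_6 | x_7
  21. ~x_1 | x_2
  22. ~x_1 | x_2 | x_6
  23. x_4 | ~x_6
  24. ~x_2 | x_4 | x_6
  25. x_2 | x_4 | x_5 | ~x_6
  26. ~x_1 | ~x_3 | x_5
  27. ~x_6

Case x_4 = True:
  (x_2 | ~x_4) forces x_2 = True.
  (~x_1 | ~x_2) forces x_1 = False.
  Clause (x_1 | ~x_4) is falsified — contradiction.
Case x_4 = False:
  Clause (x_4) is falsified — contradiction.
Both cases fail, so the formula is unsatisfiable.

Unsatisfiable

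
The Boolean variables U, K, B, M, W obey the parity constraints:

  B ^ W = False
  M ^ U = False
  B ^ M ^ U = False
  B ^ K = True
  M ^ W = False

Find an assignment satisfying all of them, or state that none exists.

U: False; K: True; B: False; M: False; W: False

B ^ W = F ^ F = False ✓
M ^ U = F ^ F = False ✓
B ^ M ^ U = F ^ F ^ F = False ✓
B ^ K = F ^ T = True ✓
M ^ W = F ^ F = False ✓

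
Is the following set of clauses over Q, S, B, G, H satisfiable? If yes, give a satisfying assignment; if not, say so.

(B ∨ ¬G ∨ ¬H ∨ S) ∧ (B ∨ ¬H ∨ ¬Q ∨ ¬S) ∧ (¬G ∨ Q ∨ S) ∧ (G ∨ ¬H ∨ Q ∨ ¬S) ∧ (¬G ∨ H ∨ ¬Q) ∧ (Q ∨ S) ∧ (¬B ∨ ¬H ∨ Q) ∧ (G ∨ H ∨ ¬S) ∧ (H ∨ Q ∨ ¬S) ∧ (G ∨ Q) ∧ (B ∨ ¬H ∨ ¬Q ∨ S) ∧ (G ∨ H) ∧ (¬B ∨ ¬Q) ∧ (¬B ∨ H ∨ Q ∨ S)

Q = False, S = True, B = False, G = True, H = True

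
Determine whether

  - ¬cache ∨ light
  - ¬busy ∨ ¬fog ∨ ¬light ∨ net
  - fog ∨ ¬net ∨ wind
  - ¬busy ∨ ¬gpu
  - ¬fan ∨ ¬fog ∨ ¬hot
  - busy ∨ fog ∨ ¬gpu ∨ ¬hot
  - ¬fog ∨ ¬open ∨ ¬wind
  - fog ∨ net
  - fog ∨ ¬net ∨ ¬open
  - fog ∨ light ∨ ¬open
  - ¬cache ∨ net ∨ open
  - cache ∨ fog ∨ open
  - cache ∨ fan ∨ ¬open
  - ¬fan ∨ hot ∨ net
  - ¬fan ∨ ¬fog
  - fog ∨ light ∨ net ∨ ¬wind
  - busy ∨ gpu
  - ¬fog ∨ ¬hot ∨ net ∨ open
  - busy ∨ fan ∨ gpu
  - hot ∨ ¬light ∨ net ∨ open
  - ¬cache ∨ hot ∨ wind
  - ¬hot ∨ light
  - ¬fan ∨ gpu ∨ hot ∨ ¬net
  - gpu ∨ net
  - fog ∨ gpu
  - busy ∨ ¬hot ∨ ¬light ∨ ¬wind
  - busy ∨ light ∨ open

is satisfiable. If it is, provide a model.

wind=F, hot=T, cache=T, open=T, fog=T, gpu=F, net=T, light=T, busy=T, fan=F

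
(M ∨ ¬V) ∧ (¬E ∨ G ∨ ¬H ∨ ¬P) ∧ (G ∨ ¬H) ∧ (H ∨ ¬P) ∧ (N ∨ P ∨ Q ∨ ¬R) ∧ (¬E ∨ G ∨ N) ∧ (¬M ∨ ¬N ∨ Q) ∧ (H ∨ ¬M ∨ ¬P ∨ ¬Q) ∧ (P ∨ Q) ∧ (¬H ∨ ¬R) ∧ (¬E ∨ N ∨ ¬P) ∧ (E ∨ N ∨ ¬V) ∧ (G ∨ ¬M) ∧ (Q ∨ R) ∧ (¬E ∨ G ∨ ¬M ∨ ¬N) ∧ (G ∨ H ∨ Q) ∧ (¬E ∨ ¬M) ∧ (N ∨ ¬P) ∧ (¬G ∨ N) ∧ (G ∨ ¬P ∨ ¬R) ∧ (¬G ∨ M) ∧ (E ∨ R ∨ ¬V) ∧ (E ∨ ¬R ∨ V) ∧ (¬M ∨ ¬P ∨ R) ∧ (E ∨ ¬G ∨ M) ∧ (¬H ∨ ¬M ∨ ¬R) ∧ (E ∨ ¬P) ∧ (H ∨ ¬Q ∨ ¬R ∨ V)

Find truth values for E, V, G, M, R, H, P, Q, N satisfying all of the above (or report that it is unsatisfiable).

E = False; V = False; G = False; M = False; R = False; H = False; P = False; Q = True; N = True

Set E = False.
  then (E ∨ ¬P) forces P = False.
  then (P ∨ Q) forces Q = True.
Set V = False.
  then (E ∨ ¬R ∨ V) forces R = False.
Set G = False.
  then (G ∨ ¬H) forces H = False.
  then (G ∨ ¬M) forces M = False.
Set N = True.
All clauses satisfied.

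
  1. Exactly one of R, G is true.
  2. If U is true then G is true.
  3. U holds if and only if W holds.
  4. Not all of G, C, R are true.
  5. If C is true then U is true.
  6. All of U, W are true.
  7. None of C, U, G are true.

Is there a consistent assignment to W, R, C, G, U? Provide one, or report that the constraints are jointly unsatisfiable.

Case U = True:
  Constraint (7) is violated (U=T) — contradiction.
Case U = False:
  Constraint (6) is violated (U=F) — contradiction.
Both cases fail — unsatisfiable.

Unsatisfiable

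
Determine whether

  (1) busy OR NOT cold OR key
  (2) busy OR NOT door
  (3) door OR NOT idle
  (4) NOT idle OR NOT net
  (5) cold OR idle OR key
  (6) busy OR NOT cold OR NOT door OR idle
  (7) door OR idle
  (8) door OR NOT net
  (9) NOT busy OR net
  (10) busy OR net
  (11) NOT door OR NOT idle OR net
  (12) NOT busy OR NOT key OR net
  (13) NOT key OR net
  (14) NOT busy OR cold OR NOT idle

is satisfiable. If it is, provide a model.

Try busy = False:
  (busy OR NOT door) forces door = False.
  (door OR NOT idle) forces idle = False.
  clause (door OR idle) is falsified — backtrack.
So busy = True.
  then (NOT busy OR net) forces net = True.
  then (NOT idle OR NOT net) forces idle = False.
  then (door OR idle) forces door = True.
Set key = False.
  then (cold OR idle OR key) forces cold = True.
All clauses satisfied.

busy=T, key=F, cold=T, idle=F, net=T, door=T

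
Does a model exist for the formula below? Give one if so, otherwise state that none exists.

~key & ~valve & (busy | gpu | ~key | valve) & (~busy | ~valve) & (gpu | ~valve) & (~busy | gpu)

busy: True; gpu: True; valve: False; key: False

Unit clause (~key) forces key = False.
Unit clause (~valve) forces valve = False.
Set busy = True.
  then (~busy | gpu) forces gpu = True.
Check each clause:
  (~key): ~key holds.
  (~valve): ~valve holds.
  (busy | gpu | ~key | valve): busy holds.
  (~busy | ~valve): ~valve holds.
  (gpu | ~valve): gpu holds.
  (~busy | gpu): gpu holds.
All clauses satisfied.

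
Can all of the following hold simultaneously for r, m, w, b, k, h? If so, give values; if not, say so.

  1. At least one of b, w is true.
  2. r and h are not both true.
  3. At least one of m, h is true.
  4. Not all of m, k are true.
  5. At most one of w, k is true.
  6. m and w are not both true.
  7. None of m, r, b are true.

r = False, m = False, w = True, b = False, k = False, h = True

  (1) {b, w}: 1 true — at least one ✓
  (2) r=F, h=T — not both ✓
  (3) {m, h}: 1 true — at least one ✓
  (4) {m, k}: 0/2 true — not all ✓
  (5) {w, k}: 1 true — at most one ✓
  (6) m=F, w=T — not both ✓
  (7) {m, r, b}: 0 true — none ✓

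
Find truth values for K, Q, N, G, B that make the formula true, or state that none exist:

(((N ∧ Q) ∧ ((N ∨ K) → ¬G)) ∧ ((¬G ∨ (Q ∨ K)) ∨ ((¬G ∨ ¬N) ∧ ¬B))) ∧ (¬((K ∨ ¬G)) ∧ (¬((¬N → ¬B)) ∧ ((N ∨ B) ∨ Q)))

Case N = True: the conjunct ¬((¬N → ¬B)) becomes ¬((False → ¬B)) = False.
Case N = False: the conjunct N is False.
Both cases fail — unsatisfiable.

No satisfying assignment exists.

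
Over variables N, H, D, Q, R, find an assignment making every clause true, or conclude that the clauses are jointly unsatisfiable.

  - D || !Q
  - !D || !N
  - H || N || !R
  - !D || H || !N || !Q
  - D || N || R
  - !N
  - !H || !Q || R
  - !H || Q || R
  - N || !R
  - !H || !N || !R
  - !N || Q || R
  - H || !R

N = False, H = False, D = True, Q = True, R = False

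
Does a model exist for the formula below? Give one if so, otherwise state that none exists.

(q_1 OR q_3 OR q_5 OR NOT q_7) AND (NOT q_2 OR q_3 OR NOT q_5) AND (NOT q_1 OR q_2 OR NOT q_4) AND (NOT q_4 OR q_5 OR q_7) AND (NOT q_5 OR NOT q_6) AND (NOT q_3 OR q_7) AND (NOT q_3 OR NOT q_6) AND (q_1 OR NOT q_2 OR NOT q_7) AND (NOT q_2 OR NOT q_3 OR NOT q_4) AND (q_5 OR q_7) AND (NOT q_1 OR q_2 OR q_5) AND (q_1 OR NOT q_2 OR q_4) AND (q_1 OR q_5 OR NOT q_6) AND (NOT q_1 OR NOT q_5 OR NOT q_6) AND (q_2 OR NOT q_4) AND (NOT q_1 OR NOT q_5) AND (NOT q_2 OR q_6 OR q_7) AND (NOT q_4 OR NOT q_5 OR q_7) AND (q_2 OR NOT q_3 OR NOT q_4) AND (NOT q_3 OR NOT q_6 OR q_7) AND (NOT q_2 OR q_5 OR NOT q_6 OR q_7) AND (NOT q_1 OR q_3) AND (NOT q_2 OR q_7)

q_1: False, q_2: False, q_3: False, q_4: False, q_5: True, q_6: False, q_7: False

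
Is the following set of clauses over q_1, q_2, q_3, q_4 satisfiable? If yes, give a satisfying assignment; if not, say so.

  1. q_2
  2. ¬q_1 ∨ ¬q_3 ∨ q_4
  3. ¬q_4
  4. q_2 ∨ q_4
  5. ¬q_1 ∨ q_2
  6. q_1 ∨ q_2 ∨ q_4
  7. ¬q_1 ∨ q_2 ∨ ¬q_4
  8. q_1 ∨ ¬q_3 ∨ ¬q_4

q_1 = True, q_2 = True, q_3 = False, q_4 = False

Unit clause (q_2) forces q_2 = True.
Unit clause (¬q_4) forces q_4 = False.
Set q_1 = True.
  then (¬q_1 ∨ ¬q_3 ∨ q_4) forces q_3 = False.
All clauses satisfied.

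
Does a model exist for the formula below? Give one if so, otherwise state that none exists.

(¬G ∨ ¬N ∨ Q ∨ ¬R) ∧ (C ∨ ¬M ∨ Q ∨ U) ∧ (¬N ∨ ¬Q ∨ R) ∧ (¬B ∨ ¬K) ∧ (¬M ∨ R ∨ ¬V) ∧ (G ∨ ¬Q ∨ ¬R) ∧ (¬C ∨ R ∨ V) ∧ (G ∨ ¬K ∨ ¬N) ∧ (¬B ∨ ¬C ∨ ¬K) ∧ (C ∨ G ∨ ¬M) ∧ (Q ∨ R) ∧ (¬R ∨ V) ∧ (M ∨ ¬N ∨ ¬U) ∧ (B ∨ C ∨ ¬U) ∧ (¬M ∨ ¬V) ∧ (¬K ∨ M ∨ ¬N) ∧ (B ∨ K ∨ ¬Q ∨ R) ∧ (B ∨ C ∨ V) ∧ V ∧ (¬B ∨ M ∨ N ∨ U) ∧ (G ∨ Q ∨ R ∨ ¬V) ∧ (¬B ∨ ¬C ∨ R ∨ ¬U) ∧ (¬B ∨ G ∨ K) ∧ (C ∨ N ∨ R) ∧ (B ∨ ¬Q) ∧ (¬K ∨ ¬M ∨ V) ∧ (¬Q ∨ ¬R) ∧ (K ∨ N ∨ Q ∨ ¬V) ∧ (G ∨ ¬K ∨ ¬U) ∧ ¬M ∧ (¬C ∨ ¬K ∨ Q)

K = False; M = False; C = False; V = True; R = True; U = False; Q = False; G = False; B = False; N = True

Unit clause (V) forces V = True.
Unit clause (¬M) forces M = False.
Set K = False.
Set C = False.
Try R = False:
  (Q ∨ R) forces Q = True.
  (¬N ∨ ¬Q ∨ R) forces N = False.
  clause (C ∨ N ∨ R) is falsified — backtrack.
So R = True.
  then (¬Q ∨ ¬R) forces Q = False.
  then (K ∨ N ∨ Q ∨ ¬V) forces N = True.
  then (¬G ∨ ¬N ∨ Q ∨ ¬R) forces G = False.
  then (M ∨ ¬N ∨ ¬U) forces U = False.
  then (¬B ∨ G ∨ K) forces B = False.
All clauses satisfied.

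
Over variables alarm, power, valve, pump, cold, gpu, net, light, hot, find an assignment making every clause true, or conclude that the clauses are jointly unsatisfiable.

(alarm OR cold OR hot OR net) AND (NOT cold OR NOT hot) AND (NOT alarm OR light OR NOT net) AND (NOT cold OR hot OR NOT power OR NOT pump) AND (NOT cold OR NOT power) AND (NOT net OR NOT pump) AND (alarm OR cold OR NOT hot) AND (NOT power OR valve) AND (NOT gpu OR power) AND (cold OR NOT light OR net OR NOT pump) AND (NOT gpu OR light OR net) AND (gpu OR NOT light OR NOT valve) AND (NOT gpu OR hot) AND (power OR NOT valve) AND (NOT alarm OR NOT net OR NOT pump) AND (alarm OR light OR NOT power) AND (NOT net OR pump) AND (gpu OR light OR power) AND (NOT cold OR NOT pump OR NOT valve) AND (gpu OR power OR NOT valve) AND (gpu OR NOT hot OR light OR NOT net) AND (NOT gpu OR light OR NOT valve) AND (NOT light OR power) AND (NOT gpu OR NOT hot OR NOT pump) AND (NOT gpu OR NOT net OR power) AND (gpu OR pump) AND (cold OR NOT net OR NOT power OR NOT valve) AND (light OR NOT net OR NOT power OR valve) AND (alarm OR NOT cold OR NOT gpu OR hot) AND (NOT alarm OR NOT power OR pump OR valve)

Set alarm = True.
Try power = False:
  (NOT gpu OR power) forces gpu = False.
  (power OR NOT valve) forces valve = False.
  (gpu OR light OR power) forces light = True.
  clause (NOT light OR power) is falsified — backtrack.
So power = True.
  then (NOT cold OR NOT power) forces cold = False.
  then (NOT power OR valve) forces valve = True.
  then (cold OR NOT net OR NOT power OR NOT valve) forces net = False.
Set pump = True.
  then (cold OR NOT light OR net OR NOT pump) forces light = False.
  then (NOT gpu OR light OR net) forces gpu = False.
Set hot = False.
All clauses satisfied.

alarm = True; power = True; valve = True; pump = True; cold = False; gpu = False; net = False; light = False; hot = False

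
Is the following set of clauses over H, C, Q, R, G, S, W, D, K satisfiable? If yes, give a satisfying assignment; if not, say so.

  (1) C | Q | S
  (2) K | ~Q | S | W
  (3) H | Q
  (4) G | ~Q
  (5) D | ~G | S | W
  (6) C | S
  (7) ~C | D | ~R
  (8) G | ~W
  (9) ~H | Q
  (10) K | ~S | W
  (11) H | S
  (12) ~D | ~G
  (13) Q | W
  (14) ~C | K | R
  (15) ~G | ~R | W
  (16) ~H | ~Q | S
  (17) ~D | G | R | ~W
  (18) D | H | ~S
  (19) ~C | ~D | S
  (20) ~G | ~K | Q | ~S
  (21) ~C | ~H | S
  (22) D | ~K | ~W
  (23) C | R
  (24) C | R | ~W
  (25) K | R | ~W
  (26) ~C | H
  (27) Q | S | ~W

Try H = False:
  (H | Q) forces Q = True.
  (G | ~Q) forces G = True.
  (H | S) forces S = True.
  (~D | ~G) forces D = False.
  clause (D | H | ~S) is falsified — backtrack.
So H = True.
  then (~H | Q) forces Q = True.
  then (~H | ~Q | S) forces S = True.
  then (G | ~Q) forces G = True.
  then (~D | ~G) forces D = False.
Set C = True.
  then (~C | D | ~R) forces R = False.
  then (~C | K | R) forces K = True.
  then (D | ~K | ~W) forces W = False.
All clauses satisfied.

H=T, C=T, Q=T, R=F, G=T, S=T, W=F, D=F, K=T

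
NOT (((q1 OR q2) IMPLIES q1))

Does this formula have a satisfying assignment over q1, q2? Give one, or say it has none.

q1=F, q2=T

  NOT (((q1 OR q2) IMPLIES q1)) = True
    (q1 OR q2) IMPLIES q1 = False
      q1 OR q2 = True
The formula evaluates to True.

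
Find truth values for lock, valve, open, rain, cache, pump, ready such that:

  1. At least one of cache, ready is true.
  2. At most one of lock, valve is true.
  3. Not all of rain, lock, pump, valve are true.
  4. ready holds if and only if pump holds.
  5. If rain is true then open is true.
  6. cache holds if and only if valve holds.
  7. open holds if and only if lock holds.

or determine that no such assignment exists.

lock = True; valve = False; open = True; rain = False; cache = False; pump = True; ready = True

  (1) {cache, ready}: 1 true — at least one ✓
  (2) {lock, valve}: 1 true — at most one ✓
  (3) {rain, lock, pump, valve}: 2/4 true — not all ✓
  (4) ready=T, pump=T — same ✓
  (5) rain=F ⇒ open: vacuous ✓
  (6) cache=F, valve=F — same ✓
  (7) open=T, lock=T — same ✓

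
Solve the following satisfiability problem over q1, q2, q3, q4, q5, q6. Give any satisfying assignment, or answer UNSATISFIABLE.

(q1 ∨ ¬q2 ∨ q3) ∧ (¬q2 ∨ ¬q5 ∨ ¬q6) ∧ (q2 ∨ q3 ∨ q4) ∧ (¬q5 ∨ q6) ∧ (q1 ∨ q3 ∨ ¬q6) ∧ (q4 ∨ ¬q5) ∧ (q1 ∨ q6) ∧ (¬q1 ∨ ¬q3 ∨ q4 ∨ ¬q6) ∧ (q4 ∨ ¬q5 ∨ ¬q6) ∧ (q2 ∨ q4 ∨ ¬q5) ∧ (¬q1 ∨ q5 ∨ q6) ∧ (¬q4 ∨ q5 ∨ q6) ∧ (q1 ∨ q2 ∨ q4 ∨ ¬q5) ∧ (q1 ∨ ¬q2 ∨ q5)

Set q1 = True.
Set q2 = False.
Set q3 = False.
  then (q2 ∨ q3 ∨ q4) forces q4 = True.
Set q5 = True.
  then (¬q5 ∨ q6) forces q6 = True.
All clauses satisfied.

q1 = True; q2 = False; q3 = False; q4 = True; q5 = True; q6 = True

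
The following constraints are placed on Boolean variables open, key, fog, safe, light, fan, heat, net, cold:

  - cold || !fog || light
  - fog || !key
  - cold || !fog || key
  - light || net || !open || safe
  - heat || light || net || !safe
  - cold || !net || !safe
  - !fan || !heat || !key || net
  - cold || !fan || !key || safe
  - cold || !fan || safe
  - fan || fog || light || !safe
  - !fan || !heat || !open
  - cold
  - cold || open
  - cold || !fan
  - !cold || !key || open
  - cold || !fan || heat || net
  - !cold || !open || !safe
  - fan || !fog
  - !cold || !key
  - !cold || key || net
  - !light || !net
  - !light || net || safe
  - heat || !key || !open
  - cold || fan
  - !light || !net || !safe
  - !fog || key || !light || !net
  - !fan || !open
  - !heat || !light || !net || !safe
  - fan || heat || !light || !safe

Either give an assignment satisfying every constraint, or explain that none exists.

open = False; key = False; fog = False; safe = True; light = False; fan = True; heat = False; net = True; cold = True

Unit clause (cold) forces cold = True.
In (!cold || !key) only !key is left, so key = False.
In (!cold || key || net) only net is left, so net = True.
In (!light || !net) only !light is left, so light = False.
Set open = False.
Set fog = False.
Set safe = True.
  then (fan || fog || light || !safe) forces fan = True.
Set heat = False.
All clauses satisfied.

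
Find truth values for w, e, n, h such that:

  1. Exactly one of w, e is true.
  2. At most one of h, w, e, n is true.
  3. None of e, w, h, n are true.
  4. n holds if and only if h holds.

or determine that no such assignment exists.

The formula is unsatisfiable.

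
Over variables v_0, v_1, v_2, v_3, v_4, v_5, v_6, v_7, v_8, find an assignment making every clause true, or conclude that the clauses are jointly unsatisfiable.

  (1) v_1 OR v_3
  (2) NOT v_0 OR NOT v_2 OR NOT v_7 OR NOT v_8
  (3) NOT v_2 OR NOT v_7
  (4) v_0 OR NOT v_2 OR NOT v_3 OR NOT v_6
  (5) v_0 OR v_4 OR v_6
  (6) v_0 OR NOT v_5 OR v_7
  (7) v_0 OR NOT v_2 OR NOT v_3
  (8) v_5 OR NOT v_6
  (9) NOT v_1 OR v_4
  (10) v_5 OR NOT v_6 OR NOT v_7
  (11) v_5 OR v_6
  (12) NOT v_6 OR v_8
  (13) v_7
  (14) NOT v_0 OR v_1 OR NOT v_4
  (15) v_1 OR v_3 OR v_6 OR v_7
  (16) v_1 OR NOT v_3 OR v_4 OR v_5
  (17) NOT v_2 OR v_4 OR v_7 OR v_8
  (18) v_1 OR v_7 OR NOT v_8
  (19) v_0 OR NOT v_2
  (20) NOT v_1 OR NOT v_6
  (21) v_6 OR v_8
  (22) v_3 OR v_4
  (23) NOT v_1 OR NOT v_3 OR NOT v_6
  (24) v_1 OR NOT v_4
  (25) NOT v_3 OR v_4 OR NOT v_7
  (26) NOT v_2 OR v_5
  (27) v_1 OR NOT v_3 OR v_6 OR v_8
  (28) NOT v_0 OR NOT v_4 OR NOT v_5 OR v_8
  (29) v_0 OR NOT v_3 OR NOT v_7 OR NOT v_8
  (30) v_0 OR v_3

Unit clause (v_7) forces v_7 = True.
In (NOT v_2 OR NOT v_7) only NOT v_2 is left, so v_2 = False.
Set v_0 = True.
Set v_1 = True.
  then (NOT v_1 OR v_4) forces v_4 = True.
  then (NOT v_1 OR NOT v_6) forces v_6 = False.
  then (v_6 OR v_8) forces v_8 = True.
  then (v_5 OR v_6) forces v_5 = True.
Set v_3 = False.
All clauses satisfied.

v_0: True, v_1: True, v_2: False, v_3: False, v_4: True, v_5: True, v_6: False, v_7: True, v_8: True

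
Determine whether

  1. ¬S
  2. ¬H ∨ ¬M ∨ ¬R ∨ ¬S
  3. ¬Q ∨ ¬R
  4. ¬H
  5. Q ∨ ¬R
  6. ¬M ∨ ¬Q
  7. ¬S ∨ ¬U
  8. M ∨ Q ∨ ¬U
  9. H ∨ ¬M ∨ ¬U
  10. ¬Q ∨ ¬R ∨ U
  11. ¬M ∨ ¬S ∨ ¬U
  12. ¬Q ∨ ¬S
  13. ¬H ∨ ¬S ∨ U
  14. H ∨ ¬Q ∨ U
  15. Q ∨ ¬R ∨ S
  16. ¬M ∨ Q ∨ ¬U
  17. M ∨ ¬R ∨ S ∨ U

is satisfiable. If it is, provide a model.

U = True; R = False; S = False; H = False; M = False; Q = True

Unit clause (¬S) forces S = False.
Unit clause (¬H) forces H = False.
Set U = True.
  then (H ∨ ¬M ∨ ¬U) forces M = False.
  then (M ∨ Q ∨ ¬U) forces Q = True.
  then (¬Q ∨ ¬R) forces R = False.
All clauses satisfied.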